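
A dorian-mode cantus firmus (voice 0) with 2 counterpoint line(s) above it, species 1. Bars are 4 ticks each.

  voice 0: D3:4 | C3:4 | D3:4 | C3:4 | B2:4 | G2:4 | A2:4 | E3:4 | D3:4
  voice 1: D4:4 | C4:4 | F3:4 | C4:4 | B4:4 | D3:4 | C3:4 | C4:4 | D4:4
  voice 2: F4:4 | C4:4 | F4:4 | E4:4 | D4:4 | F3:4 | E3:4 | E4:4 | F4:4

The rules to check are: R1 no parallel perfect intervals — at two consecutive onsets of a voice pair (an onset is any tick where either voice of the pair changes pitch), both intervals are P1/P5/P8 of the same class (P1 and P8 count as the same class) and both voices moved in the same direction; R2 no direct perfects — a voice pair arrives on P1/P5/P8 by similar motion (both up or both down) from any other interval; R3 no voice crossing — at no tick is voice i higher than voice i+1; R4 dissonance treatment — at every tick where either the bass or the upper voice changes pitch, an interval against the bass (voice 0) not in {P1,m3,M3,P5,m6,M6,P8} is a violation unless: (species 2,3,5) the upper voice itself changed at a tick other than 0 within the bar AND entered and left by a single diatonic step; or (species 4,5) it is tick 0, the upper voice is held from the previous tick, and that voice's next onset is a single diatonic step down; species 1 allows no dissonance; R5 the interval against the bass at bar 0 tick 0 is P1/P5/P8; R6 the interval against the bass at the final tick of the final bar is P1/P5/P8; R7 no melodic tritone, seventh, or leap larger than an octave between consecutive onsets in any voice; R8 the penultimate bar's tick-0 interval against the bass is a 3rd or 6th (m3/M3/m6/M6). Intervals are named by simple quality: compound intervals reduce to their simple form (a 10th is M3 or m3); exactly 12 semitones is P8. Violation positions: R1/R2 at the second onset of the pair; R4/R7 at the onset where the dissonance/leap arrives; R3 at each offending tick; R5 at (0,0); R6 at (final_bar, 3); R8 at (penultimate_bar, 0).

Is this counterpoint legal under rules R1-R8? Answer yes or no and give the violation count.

No (15 violations)

bar 0: v0=D3 v1=D4 v2=F4 (m3)
bar 1: v0=C3 v1=C4 v2=C4 (P8)
bar 2: v0=D3 v1=F3 v2=F4 (m3)
bar 3: v0=C3 v1=C4 v2=E4 (M3)
bar 4: v0=B2 v1=B4 v2=D4 (m3)
bar 5: v0=G2 v1=D3 v2=F3 (m7)
bar 6: v0=A2 v1=C3 v2=E3 (P5)
bar 7: v0=E3 v1=C4 v2=E4 (P8)
bar 8: v0=D3 v1=D4 v2=F4 (m3)
  R5 @ bar0.0: opens on m3
  R1 @ bar1.0: D3/D4 P8 -> C3/C4 P8 similar
  R2 @ bar1.0: D3/F4 m3 -> C3/C4 P8 similar
  R2 @ bar1.0: D4/F4 m3 -> C4/C4 P1 similar
  R3 @ bar4.0: B4 above D4
  R7 @ bar4.0: C4->B4 leap 11st
  R3 @ bar4.1: B4 above D4
  R3 @ bar4.2: B4 above D4
  R3 @ bar4.3: B4 above D4
  R2 @ bar5.0: B2/B4 P1 -> G2/D3 P5 similar
  R4 @ bar5.0: G2/F3 m7 untreated
  R7 @ bar5.0: B4->D3 leap 21st
  R2 @ bar7.0: A2/E3 P5 -> E3/E4 P8 similar
  R8 @ bar7.0: penult P8 not 3rd/6th
  R6 @ bar8.3: closes on m3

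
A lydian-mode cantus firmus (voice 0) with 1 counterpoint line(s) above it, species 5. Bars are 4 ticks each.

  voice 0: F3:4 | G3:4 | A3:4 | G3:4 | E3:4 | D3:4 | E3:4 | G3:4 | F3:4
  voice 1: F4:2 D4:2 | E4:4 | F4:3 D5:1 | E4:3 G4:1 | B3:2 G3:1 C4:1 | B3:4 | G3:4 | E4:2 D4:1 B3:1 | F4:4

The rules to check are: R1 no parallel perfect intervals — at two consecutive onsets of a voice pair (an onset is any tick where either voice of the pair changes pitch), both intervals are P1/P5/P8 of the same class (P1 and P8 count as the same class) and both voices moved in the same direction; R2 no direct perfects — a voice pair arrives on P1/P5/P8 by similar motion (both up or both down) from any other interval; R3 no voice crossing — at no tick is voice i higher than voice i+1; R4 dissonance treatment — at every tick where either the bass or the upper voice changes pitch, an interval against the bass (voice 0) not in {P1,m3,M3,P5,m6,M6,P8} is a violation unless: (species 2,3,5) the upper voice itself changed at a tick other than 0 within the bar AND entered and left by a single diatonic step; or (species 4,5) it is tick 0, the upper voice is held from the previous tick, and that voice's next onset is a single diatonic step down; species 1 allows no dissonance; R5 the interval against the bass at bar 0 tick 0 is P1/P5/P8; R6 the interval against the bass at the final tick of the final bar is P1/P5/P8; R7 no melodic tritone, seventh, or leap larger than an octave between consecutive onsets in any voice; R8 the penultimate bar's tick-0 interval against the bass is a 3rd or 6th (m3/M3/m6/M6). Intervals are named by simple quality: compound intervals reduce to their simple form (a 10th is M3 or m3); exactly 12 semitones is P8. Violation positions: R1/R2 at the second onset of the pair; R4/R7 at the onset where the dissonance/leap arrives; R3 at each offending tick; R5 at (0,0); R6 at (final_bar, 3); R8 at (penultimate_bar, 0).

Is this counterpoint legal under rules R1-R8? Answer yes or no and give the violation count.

No (4 violations)

bar 0: v0=F3 v1=F4 (P8)
bar 1: v0=G3 v1=E4 (M6)
bar 2: v0=A3 v1=F4 (m6)
bar 3: v0=G3 v1=E4 (M6)
bar 4: v0=E3 v1=B3 (P5)
bar 5: v0=D3 v1=B3 (M6)
bar 6: v0=E3 v1=G3 (m3)
bar 7: v0=G3 v1=E4 (M6)
bar 8: v0=F3 v1=F4 (P8)
  R4 @ bar2.3: A3/D5 P4 untreated
  R7 @ bar3.0: D5->E4 leap 10st
  R2 @ bar4.0: G3/G4 P8 -> E3/B3 P5 similar
  R7 @ bar8.0: B3->F4 leap 6st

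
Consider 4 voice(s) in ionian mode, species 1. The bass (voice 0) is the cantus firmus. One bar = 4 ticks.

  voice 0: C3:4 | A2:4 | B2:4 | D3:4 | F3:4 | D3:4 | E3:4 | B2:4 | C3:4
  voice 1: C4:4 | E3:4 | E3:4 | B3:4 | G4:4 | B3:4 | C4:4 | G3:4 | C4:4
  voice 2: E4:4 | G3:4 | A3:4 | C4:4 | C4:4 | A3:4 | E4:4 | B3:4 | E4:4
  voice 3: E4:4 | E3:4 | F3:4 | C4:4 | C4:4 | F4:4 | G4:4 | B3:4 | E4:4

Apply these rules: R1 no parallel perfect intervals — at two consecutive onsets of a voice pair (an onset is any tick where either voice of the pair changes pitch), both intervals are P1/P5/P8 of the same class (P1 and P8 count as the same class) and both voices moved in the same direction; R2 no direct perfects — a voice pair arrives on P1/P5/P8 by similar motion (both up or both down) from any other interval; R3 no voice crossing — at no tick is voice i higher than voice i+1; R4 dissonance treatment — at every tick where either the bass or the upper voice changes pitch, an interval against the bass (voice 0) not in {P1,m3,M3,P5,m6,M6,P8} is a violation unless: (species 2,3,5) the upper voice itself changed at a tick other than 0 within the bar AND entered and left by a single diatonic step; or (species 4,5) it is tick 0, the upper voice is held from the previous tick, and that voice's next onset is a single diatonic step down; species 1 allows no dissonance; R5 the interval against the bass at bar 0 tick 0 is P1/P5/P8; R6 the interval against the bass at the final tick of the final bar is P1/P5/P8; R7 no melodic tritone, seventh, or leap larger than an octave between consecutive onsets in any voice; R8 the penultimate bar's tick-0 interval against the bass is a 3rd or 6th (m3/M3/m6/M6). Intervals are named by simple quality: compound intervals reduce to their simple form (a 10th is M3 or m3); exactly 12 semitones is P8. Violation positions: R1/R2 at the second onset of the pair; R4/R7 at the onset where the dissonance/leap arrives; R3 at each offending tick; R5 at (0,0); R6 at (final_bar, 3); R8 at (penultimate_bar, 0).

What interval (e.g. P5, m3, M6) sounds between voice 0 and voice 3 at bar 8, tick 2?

M3

voice 0=C3 voice 3=E4 -> M3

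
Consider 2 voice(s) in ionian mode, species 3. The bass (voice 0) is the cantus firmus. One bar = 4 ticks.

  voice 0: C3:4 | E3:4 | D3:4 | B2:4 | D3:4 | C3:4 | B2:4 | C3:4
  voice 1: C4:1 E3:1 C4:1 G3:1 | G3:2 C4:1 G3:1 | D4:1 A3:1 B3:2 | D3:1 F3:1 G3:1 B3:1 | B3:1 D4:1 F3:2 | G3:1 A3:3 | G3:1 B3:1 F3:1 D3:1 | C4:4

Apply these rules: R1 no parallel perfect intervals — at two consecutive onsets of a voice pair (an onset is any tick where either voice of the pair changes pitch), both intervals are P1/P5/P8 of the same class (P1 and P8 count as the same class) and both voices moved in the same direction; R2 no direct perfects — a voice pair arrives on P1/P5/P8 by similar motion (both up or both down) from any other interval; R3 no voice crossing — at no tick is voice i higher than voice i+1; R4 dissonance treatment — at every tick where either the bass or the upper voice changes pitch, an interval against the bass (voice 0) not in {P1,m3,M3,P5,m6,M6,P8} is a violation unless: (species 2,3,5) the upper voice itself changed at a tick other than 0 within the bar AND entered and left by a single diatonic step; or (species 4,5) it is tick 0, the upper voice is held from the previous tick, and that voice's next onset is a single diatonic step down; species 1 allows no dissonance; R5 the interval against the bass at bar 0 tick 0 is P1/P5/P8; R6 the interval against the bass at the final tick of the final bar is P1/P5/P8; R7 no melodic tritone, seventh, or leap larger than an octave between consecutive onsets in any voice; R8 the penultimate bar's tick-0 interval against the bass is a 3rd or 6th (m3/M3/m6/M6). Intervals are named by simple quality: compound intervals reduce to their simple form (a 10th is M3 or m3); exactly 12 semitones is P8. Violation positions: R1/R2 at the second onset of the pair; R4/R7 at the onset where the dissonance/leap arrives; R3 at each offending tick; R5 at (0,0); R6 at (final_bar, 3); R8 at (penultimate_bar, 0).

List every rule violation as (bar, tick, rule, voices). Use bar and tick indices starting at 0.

bar 0: v0=C3 v1=C4 downbeat P8
bar 1: v0=E3 v1=G3 downbeat m3
bar 2: v0=D3 v1=D4 downbeat P8
bar 3: v0=B2 v1=D3 downbeat m3
bar 4: v0=D3 v1=B3 downbeat M6
bar 5: v0=C3 v1=G3 downbeat P5
bar 6: v0=B2 v1=G3 downbeat m6
bar 7: v0=C3 v1=C4 downbeat P8
  -> R4 @ bar 3 tick 1 v(0, 1): B2/F3 TT untreated
  -> R4 @ bar 6 tick 2 v(0, 1): B2/F3 TT untreated
  -> R7 @ bar 6 tick 2 v(1,): B3->F3 leap 6st
  -> R2 @ bar 7 tick 0 v(0, 1): B2/D3 m3 -> C3/C4 P8 similar
  -> R7 @ bar 7 tick 0 v(1,): D3->C4 leap 10st

(3, 1, R4, (0, 1))
(6, 2, R4, (0, 1))
(6, 2, R7, (1,))
(7, 0, R2, (0, 1))
(7, 0, R7, (1,))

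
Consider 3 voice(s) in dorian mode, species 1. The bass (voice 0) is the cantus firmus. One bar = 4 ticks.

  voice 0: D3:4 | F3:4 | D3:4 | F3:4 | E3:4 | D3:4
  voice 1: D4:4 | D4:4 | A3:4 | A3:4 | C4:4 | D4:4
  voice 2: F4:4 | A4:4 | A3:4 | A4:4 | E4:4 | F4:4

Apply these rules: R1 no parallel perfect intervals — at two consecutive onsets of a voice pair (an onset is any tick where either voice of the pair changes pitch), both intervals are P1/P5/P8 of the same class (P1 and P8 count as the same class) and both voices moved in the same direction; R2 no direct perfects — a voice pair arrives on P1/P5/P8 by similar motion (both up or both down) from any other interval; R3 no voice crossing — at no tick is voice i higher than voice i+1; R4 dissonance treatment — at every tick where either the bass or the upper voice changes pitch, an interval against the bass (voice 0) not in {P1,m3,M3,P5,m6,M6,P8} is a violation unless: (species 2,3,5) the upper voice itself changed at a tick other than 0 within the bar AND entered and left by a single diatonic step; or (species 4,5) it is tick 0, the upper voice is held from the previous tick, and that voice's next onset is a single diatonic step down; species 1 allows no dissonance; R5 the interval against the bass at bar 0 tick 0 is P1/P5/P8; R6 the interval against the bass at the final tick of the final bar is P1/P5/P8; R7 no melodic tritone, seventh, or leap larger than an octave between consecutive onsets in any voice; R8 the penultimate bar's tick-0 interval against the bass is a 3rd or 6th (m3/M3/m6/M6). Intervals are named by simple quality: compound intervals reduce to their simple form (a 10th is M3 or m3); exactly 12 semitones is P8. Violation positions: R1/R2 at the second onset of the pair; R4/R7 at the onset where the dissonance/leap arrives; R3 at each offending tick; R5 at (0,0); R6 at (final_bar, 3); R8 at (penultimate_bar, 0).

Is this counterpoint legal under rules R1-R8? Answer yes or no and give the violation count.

No (7 violations)

bar 0: v0=D3 v1=D4 v2=F4 (m3)
bar 1: v0=F3 v1=D4 v2=A4 (M3)
bar 2: v0=D3 v1=A3 v2=A3 (P5)
bar 3: v0=F3 v1=A3 v2=A4 (M3)
bar 4: v0=E3 v1=C4 v2=E4 (P8)
bar 5: v0=D3 v1=D4 v2=F4 (m3)
  R5 @ bar0.0: opens on m3
  R2 @ bar2.0: F3/D4 M6 -> D3/A3 P5 similar
  R2 @ bar2.0: F3/A4 M3 -> D3/A3 P5 similar
  R2 @ bar2.0: D4/A4 P5 -> A3/A3 P1 similar
  R2 @ bar4.0: F3/A4 M3 -> E3/E4 P8 similar
  R8 @ bar4.0: penult P8 not 3rd/6th
  R6 @ bar5.3: closes on m3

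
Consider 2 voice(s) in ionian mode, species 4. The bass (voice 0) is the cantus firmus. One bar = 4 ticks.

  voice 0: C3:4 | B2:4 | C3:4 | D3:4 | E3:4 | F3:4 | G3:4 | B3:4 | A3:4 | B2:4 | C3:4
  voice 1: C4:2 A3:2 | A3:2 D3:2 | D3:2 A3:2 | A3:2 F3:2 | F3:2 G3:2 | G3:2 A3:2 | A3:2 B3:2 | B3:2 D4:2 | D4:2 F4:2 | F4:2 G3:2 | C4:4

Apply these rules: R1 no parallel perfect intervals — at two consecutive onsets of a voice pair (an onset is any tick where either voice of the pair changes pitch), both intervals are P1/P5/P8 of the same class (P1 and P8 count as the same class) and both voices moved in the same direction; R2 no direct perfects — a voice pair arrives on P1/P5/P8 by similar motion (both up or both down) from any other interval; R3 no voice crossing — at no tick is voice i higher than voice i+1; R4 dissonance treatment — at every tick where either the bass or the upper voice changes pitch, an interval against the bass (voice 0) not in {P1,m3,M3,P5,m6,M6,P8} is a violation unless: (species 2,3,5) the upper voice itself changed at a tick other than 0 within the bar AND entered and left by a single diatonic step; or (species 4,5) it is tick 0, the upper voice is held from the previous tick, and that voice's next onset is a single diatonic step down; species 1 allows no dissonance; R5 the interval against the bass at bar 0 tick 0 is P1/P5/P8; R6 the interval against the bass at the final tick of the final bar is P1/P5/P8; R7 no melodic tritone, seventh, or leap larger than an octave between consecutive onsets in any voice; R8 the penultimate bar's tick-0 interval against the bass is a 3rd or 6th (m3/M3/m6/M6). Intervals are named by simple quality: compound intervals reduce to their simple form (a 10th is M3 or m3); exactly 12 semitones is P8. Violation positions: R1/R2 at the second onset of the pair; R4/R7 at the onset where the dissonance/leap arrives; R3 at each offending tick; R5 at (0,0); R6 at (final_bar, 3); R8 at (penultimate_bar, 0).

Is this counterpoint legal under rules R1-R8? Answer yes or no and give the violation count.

bar 0: v0=C3 v1=C4 (P8)
bar 1: v0=B2 v1=A3 (m7)
bar 2: v0=C3 v1=D3 (M2)
bar 3: v0=D3 v1=A3 (P5)
bar 4: v0=E3 v1=F3 (m2)
bar 5: v0=F3 v1=G3 (M2)
bar 6: v0=G3 v1=A3 (M2)
bar 7: v0=B3 v1=B3 (P1)
bar 8: v0=A3 v1=D4 (P4)
bar 9: v0=B2 v1=F4 (TT)
bar 10: v0=C3 v1=C4 (P8)
  R4 @ bar1.0: B2/A3 m7 untreated
  R4 @ bar2.0: C3/D3 M2 untreated
  R4 @ bar4.0: E3/F3 m2 untreated
  R4 @ bar5.0: F3/G3 M2 untreated
  R4 @ bar6.0: G3/A3 M2 untreated
  R4 @ bar8.0: A3/D4 P4 untreated
  R4 @ bar9.0: B2/F4 TT untreated
  R7 @ bar9.0: A3->B2 leap 10st
  R8 @ bar9.0: penult TT not 3rd/6th
  R7 @ bar9.2: F4->G3 leap 10st
  R2 @ bar10.0: B2/G3 m6 -> C3/C4 P8 similar

No (11 violations)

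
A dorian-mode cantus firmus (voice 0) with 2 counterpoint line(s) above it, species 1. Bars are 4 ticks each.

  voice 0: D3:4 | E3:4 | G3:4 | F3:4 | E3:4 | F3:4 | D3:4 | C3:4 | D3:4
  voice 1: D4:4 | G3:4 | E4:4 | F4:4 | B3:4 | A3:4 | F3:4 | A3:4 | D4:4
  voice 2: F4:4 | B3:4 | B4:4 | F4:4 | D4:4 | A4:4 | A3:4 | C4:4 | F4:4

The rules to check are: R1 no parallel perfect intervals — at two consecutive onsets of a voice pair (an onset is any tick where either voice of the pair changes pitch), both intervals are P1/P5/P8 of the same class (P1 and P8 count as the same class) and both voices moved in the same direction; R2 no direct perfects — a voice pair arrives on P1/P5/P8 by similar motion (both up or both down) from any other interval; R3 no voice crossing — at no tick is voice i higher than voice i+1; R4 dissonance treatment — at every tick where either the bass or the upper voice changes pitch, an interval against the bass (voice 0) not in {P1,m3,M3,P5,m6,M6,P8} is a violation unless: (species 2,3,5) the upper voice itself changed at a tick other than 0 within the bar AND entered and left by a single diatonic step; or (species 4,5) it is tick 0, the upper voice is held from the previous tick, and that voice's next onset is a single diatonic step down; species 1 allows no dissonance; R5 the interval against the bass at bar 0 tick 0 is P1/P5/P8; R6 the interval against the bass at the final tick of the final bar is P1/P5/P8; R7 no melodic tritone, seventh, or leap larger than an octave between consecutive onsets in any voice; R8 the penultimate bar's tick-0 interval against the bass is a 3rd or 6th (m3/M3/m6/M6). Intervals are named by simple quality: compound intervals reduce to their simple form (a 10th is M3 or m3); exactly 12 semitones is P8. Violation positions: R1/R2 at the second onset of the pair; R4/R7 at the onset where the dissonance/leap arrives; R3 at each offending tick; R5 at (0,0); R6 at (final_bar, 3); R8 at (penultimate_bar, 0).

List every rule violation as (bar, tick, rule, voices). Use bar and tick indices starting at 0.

bar 0: v0=D3 v1=D4 v2=F4 downbeat m3
bar 1: v0=E3 v1=G3 v2=B3 downbeat P5
bar 2: v0=G3 v1=E4 v2=B4 downbeat M3
bar 3: v0=F3 v1=F4 v2=F4 downbeat P8
bar 4: v0=E3 v1=B3 v2=D4 downbeat m7
bar 5: v0=F3 v1=A3 v2=A4 downbeat M3
bar 6: v0=D3 v1=F3 v2=A3 downbeat P5
bar 7: v0=C3 v1=A3 v2=C4 downbeat P8
bar 8: v0=D3 v1=D4 v2=F4 downbeat m3
  -> R5 @ bar 0 tick 0 v(0, 2): opens on m3
  -> R7 @ bar 1 tick 0 v(2,): F4->B3 leap 6st
  -> R2 @ bar 2 tick 0 v(1, 2): G3/B3 M3 -> E4/B4 P5 similar
  -> R2 @ bar 3 tick 0 v(0, 2): G3/B4 M3 -> F3/F4 P8 similar
  -> R7 @ bar 3 tick 0 v(2,): B4->F4 leap 6st
  -> R2 @ bar 4 tick 0 v(0, 1): F3/F4 P8 -> E3/B3 P5 similar
  -> R4 @ bar 4 tick 0 v(0, 2): E3/D4 m7 untreated
  -> R7 @ bar 4 tick 0 v(1,): F4->B3 leap 6st
  -> R2 @ bar 6 tick 0 v(0, 2): F3/A4 M3 -> D3/A3 P5 similar
  -> R8 @ bar 7 tick 0 v(0, 2): penult P8 not 3rd/6th
  -> R2 @ bar 8 tick 0 v(0, 1): C3/A3 M6 -> D3/D4 P8 similar
  -> R6 @ bar 8 tick 3 v(0, 2): closes on m3

(0, 0, R5, (0, 2))
(1, 0, R7, (2,))
(2, 0, R2, (1, 2))
(3, 0, R2, (0, 2))
(3, 0, R7, (2,))
(4, 0, R2, (0, 1))
(4, 0, R4, (0, 2))
(4, 0, R7, (1,))
(6, 0, R2, (0, 2))
(7, 0, R8, (0, 2))
(8, 0, R2, (0, 1))
(8, 3, R6, (0, 2))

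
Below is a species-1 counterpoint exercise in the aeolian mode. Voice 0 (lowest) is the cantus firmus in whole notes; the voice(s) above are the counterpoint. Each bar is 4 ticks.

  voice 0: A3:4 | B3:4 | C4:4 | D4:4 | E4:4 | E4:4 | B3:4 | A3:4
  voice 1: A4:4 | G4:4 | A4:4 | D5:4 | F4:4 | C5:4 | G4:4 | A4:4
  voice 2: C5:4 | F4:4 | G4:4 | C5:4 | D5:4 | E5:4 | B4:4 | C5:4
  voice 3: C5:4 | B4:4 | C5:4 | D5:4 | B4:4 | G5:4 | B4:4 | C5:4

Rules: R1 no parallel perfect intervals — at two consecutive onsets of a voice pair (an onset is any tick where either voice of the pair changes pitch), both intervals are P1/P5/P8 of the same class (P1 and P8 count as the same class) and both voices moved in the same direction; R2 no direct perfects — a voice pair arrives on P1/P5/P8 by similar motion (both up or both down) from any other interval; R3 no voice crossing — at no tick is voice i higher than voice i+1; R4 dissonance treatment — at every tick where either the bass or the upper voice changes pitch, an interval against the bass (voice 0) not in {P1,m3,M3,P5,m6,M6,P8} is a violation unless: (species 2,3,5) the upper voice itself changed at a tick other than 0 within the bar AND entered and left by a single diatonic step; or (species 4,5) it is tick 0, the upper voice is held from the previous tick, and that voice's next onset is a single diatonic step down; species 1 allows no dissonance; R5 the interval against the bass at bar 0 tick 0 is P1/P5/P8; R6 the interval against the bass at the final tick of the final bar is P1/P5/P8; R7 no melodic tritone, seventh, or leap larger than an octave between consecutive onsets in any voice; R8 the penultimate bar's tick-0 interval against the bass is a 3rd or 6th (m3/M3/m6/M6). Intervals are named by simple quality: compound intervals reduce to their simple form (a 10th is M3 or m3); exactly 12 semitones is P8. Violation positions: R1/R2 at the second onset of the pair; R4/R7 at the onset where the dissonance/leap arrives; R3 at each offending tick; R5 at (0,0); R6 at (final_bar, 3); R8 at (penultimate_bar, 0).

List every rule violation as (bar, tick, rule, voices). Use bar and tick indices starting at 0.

bar 0: v0=A3 v1=A4 v2=C5 v3=C5 downbeat m3
bar 1: v0=B3 v1=G4 v2=F4 v3=B4 downbeat P8
bar 2: v0=C4 v1=A4 v2=G4 v3=C5 downbeat P8
bar 3: v0=D4 v1=D5 v2=C5 v3=D5 downbeat P8
bar 4: v0=E4 v1=F4 v2=D5 v3=B4 downbeat P5
bar 5: v0=E4 v1=C5 v2=E5 v3=G5 downbeat m3
bar 6: v0=B3 v1=G4 v2=B4 v3=B4 downbeat P8
bar 7: v0=A3 v1=A4 v2=C5 v3=C5 downbeat m3
  -> R5 @ bar 0 tick 0 v(0, 2): opens on m3
  -> R5 @ bar 0 tick 0 v(0, 3): opens on m3
  -> R3 @ bar 1 tick 0 v(1, 2): G4 above F4
  -> R4 @ bar 1 tick 0 v(0, 2): B3/F4 TT untreated
  -> R3 @ bar 1 tick 1 v(1, 2): G4 above F4
  -> R3 @ bar 1 tick 2 v(1, 2): G4 above F4
  -> R3 @ bar 1 tick 3 v(1, 2): G4 above F4
  -> R1 @ bar 2 tick 0 v(0, 3): B3/B4 P8 -> C4/C5 P8 similar
  -> R2 @ bar 2 tick 0 v(0, 2): B3/F4 TT -> C4/G4 P5 similar
  -> R3 @ bar 2 tick 0 v(1, 2): A4 above G4
  -> R3 @ bar 2 tick 1 v(1, 2): A4 above G4
  -> R3 @ bar 2 tick 2 v(1, 2): A4 above G4
  -> R3 @ bar 2 tick 3 v(1, 2): A4 above G4
  -> R1 @ bar 3 tick 0 v(0, 3): C4/C5 P8 -> D4/D5 P8 similar
  -> R2 @ bar 3 tick 0 v(0, 1): C4/A4 M6 -> D4/D5 P8 similar
  -> R2 @ bar 3 tick 0 v(1, 3): A4/C5 m3 -> D5/D5 P1 similar
  -> R3 @ bar 3 tick 0 v(1, 2): D5 above C5
  -> R4 @ bar 3 tick 0 v(0, 2): D4/C5 m7 untreated
  -> R3 @ bar 3 tick 1 v(1, 2): D5 above C5
  -> R3 @ bar 3 tick 2 v(1, 2): D5 above C5
  -> R3 @ bar 3 tick 3 v(1, 2): D5 above C5
  -> R3 @ bar 4 tick 0 v(2, 3): D5 above B4
  -> R4 @ bar 4 tick 0 v(0, 1): E4/F4 m2 untreated
  -> R4 @ bar 4 tick 0 v(0, 2): E4/D5 m7 untreated
  -> R3 @ bar 4 tick 1 v(2, 3): D5 above B4
  -> R3 @ bar 4 tick 2 v(2, 3): D5 above B4
  -> R3 @ bar 4 tick 3 v(2, 3): D5 above B4
  -> R2 @ bar 5 tick 0 v(1, 3): F4/B4 TT -> C5/G5 P5 similar
  -> R1 @ bar 6 tick 0 v(0, 2): E4/E5 P8 -> B3/B4 P8 similar
  -> R2 @ bar 6 tick 0 v(0, 3): E4/G5 m3 -> B3/B4 P8 similar
  -> R2 @ bar 6 tick 0 v(2, 3): E5/G5 m3 -> B4/B4 P1 similar
  -> R8 @ bar 6 tick 0 v(0, 2): penult P8 not 3rd/6th
  -> R8 @ bar 6 tick 0 v(0, 3): penult P8 not 3rd/6th
  -> R1 @ bar 7 tick 0 v(2, 3): B4/B4 P1 -> C5/C5 P1 similar
  -> R6 @ bar 7 tick 3 v(0, 2): closes on m3
  -> R6 @ bar 7 tick 3 v(0, 3): closes on m3

(0, 0, R5, (0, 2))
(0, 0, R5, (0, 3))
(1, 0, R3, (1, 2))
(1, 0, R4, (0, 2))
(1, 1, R3, (1, 2))
(1, 2, R3, (1, 2))
(1, 3, R3, (1, 2))
(2, 0, R1, (0, 3))
(2, 0, R2, (0, 2))
(2, 0, R3, (1, 2))
(2, 1, R3, (1, 2))
(2, 2, R3, (1, 2))
(2, 3, R3, (1, 2))
(3, 0, R1, (0, 3))
(3, 0, R2, (0, 1))
(3, 0, R2, (1, 3))
(3, 0, R3, (1, 2))
(3, 0, R4, (0, 2))
(3, 1, R3, (1, 2))
(3, 2, R3, (1, 2))
(3, 3, R3, (1, 2))
(4, 0, R3, (2, 3))
(4, 0, R4, (0, 1))
(4, 0, R4, (0, 2))
(4, 1, R3, (2, 3))
(4, 2, R3, (2, 3))
(4, 3, R3, (2, 3))
(5, 0, R2, (1, 3))
(6, 0, R1, (0, 2))
(6, 0, R2, (0, 3))
(6, 0, R2, (2, 3))
(6, 0, R8, (0, 2))
(6, 0, R8, (0, 3))
(7, 0, R1, (2, 3))
(7, 3, R6, (0, 2))
(7, 3, R6, (0, 3))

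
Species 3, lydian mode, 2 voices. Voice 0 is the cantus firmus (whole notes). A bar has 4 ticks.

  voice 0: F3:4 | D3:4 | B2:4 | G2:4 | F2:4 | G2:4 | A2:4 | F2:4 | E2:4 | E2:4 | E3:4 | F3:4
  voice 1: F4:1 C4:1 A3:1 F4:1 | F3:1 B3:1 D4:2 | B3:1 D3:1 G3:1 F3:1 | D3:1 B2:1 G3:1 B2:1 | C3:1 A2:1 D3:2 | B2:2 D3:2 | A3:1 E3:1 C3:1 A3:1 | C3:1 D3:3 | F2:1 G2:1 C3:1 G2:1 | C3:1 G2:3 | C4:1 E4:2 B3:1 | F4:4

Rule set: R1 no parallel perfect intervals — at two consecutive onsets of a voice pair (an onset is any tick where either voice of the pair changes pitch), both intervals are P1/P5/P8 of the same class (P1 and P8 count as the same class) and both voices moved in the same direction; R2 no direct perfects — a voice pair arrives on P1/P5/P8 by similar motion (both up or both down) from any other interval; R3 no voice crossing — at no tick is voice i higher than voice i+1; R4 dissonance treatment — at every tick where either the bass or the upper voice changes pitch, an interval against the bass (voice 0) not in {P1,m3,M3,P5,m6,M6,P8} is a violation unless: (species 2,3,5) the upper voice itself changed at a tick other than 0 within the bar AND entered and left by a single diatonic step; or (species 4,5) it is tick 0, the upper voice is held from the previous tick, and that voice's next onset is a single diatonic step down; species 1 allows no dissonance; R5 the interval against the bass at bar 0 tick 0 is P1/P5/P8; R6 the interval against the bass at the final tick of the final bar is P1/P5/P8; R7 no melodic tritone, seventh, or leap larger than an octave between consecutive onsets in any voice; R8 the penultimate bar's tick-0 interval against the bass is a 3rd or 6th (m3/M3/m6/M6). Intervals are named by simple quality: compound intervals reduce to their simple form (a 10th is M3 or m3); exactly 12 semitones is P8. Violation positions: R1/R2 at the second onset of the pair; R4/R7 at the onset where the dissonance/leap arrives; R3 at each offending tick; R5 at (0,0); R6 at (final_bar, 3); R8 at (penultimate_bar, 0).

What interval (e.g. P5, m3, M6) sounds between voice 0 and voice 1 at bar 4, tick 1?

voice 0=F2 voice 1=A2 -> M3

M3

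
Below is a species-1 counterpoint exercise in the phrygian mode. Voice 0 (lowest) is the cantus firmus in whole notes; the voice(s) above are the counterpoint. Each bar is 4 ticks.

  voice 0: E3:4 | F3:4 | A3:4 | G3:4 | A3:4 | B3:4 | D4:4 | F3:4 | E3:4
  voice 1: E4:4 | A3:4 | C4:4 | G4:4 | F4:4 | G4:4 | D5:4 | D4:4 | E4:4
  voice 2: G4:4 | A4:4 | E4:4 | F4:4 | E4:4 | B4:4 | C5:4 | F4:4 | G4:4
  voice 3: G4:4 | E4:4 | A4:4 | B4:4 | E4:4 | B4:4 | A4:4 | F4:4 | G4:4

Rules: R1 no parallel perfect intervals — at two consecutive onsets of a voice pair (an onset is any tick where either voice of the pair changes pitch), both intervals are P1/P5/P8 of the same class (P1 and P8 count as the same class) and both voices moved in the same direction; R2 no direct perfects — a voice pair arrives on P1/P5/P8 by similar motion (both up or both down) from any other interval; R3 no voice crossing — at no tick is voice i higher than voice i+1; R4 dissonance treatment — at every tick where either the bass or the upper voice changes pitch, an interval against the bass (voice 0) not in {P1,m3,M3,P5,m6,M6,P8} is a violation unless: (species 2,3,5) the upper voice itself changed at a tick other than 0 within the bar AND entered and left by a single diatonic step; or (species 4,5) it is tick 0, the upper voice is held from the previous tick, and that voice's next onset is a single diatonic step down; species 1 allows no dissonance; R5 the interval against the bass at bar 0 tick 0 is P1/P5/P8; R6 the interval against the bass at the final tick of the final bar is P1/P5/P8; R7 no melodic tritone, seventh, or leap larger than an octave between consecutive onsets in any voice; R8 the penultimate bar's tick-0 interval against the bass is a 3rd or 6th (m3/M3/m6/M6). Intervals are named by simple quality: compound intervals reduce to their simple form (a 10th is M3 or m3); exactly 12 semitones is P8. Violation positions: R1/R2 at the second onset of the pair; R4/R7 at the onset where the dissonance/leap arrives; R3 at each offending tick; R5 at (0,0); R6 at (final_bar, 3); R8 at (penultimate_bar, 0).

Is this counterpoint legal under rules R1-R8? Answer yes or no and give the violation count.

bar 0: v0=E3 v1=E4 v2=G4 v3=G4 (m3)
bar 1: v0=F3 v1=A3 v2=A4 v3=E4 (M7)
bar 2: v0=A3 v1=C4 v2=E4 v3=A4 (P8)
bar 3: v0=G3 v1=G4 v2=F4 v3=B4 (M3)
bar 4: v0=A3 v1=F4 v2=E4 v3=E4 (P5)
bar 5: v0=B3 v1=G4 v2=B4 v3=B4 (P8)
bar 6: v0=D4 v1=D5 v2=C5 v3=A4 (P5)
bar 7: v0=F3 v1=D4 v2=F4 v3=F4 (P8)
bar 8: v0=E3 v1=E4 v2=G4 v3=G4 (m3)
  R5 @ bar0.0: opens on m3
  R5 @ bar0.0: opens on m3
  R2 @ bar1.0: E4/G4 m3 -> A3/E4 P5 similar
  R3 @ bar1.0: A4 above E4
  R4 @ bar1.0: F3/E4 M7 untreated
  R3 @ bar1.1: A4 above E4
  R3 @ bar1.2: A4 above E4
  R3 @ bar1.3: A4 above E4
  R2 @ bar2.0: F3/E4 M7 -> A3/A4 P8 similar
  R3 @ bar3.0: G4 above F4
  R4 @ bar3.0: G3/F4 m7 untreated
  R3 @ bar3.1: G4 above F4
  R3 @ bar3.2: G4 above F4
  R3 @ bar3.3: G4 above F4
  R2 @ bar4.0: F4/B4 TT -> E4/E4 P1 similar
  R3 @ bar4.0: F4 above E4
  R3 @ bar4.1: F4 above E4
  R3 @ bar4.2: F4 above E4
  R3 @ bar4.3: F4 above E4
  R1 @ bar5.0: E4/E4 P1 -> B4/B4 P1 similar
  R2 @ bar5.0: A3/E4 P5 -> B3/B4 P8 similar
  R2 @ bar5.0: A3/E4 P5 -> B3/B4 P8 similar
  R2 @ bar6.0: B3/G4 m6 -> D4/D5 P8 similar
  R3 @ bar6.0: D5 above C5
  R3 @ bar6.0: C5 above A4
  R4 @ bar6.0: D4/C5 m7 untreated
  R3 @ bar6.1: D5 above C5
  R3 @ bar6.1: C5 above A4
  R3 @ bar6.2: D5 above C5
  R3 @ bar6.2: C5 above A4
  R3 @ bar6.3: D5 above C5
  R3 @ bar6.3: C5 above A4
  R2 @ bar7.0: D4/C5 m7 -> F3/F4 P8 similar
  R2 @ bar7.0: D4/A4 P5 -> F3/F4 P8 similar
  R2 @ bar7.0: C5/A4 m3 -> F4/F4 P1 similar
  R8 @ bar7.0: penult P8 not 3rd/6th
  R8 @ bar7.0: penult P8 not 3rd/6th
  R1 @ bar8.0: F4/F4 P1 -> G4/G4 P1 similar
  R6 @ bar8.3: closes on m3
  R6 @ bar8.3: closes on m3

No (40 violations)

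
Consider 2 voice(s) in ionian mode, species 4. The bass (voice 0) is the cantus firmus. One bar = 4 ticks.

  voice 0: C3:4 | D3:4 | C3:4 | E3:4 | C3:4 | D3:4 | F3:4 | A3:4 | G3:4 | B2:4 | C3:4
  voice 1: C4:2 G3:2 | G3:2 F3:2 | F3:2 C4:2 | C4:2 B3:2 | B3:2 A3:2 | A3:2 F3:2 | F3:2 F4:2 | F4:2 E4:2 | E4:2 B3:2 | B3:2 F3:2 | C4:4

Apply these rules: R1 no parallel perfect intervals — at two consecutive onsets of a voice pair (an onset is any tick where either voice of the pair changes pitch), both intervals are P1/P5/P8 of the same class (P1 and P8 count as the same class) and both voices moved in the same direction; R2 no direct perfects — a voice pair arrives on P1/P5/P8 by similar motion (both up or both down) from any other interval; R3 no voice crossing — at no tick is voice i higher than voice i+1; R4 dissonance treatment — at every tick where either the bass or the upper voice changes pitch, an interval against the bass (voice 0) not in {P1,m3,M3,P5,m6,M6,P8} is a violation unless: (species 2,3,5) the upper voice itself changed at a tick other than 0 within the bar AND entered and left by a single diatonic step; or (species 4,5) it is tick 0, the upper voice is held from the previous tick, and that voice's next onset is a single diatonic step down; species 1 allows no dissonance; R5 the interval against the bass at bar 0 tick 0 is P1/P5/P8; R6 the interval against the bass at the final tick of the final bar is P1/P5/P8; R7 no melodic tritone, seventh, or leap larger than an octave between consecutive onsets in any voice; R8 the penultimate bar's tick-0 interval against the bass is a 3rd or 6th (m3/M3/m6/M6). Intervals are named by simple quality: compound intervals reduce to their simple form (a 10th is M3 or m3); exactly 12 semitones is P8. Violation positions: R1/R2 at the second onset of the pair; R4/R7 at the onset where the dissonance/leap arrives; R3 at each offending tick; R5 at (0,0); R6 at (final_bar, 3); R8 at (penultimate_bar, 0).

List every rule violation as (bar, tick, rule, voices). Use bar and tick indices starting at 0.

(2, 0, R4, (0, 1))
(9, 0, R8, (0, 1))
(9, 2, R4, (0, 1))
(9, 2, R7, (1,))
(10, 0, R2, (0, 1))

bar 0: v0=C3 v1=C4 downbeat P8
bar 1: v0=D3 v1=G3 downbeat P4
bar 2: v0=C3 v1=F3 downbeat P4
bar 3: v0=E3 v1=C4 downbeat m6
bar 4: v0=C3 v1=B3 downbeat M7
bar 5: v0=D3 v1=A3 downbeat P5
bar 6: v0=F3 v1=F3 downbeat P1
bar 7: v0=A3 v1=F4 downbeat m6
bar 8: v0=G3 v1=E4 downbeat M6
bar 9: v0=B2 v1=B3 downbeat P8
bar 10: v0=C3 v1=C4 downbeat P8
  -> R4 @ bar 2 tick 0 v(0, 1): C3/F3 P4 untreated
  -> R8 @ bar 9 tick 0 v(0, 1): penult P8 not 3rd/6th
  -> R4 @ bar 9 tick 2 v(0, 1): B2/F3 TT untreated
  -> R7 @ bar 9 tick 2 v(1,): B3->F3 leap 6st
  -> R2 @ bar 10 tick 0 v(0, 1): B2/F3 TT -> C3/C4 P8 similar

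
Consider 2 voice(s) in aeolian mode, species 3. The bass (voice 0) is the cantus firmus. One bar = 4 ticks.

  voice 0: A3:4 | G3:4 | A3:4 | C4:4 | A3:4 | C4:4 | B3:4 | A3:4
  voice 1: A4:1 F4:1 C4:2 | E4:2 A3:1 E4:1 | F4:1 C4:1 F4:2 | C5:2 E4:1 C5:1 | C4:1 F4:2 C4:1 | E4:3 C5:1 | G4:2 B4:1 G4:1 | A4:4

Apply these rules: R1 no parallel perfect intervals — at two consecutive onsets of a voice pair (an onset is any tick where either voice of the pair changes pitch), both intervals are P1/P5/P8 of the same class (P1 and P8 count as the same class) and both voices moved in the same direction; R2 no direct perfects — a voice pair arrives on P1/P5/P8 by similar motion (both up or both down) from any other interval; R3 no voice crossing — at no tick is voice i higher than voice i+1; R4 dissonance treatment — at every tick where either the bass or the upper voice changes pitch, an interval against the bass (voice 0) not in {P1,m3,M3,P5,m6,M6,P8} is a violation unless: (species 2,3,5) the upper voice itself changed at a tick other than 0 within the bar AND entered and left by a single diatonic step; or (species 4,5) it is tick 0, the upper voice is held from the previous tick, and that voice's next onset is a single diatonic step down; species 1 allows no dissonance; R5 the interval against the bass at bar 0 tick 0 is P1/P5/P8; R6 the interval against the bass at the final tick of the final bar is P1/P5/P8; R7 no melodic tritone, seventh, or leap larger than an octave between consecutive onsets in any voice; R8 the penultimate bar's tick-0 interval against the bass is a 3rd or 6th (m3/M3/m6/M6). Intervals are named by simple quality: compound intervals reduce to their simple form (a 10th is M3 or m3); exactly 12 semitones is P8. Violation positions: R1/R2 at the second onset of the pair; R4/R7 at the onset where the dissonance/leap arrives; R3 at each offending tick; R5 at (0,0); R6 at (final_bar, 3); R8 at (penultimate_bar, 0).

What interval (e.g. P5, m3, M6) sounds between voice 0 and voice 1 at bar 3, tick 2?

M3

voice 0=C4 voice 1=E4 -> M3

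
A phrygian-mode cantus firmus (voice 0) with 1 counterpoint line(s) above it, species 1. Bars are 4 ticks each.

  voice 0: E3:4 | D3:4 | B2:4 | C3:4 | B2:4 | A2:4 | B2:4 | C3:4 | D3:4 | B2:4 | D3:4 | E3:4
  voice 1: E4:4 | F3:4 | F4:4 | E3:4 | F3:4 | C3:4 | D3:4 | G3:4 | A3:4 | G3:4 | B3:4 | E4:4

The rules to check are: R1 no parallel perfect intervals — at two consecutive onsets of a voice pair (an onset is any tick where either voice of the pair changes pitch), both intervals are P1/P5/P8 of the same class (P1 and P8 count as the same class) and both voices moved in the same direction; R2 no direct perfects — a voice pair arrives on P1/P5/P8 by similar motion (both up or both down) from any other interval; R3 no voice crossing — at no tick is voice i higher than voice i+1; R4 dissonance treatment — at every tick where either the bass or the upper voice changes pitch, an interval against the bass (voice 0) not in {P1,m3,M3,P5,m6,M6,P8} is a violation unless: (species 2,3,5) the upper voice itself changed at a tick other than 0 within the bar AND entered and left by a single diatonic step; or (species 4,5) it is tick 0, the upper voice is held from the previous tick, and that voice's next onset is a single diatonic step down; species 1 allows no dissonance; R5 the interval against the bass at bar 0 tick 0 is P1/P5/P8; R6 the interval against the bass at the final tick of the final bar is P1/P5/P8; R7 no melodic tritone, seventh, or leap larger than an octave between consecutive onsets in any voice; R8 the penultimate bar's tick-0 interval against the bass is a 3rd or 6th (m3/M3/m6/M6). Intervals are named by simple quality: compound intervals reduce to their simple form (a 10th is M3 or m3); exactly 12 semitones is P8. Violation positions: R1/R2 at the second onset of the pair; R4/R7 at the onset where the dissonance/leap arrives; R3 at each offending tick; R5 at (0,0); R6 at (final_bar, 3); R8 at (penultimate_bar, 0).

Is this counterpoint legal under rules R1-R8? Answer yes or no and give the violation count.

bar 0: v0=E3 v1=E4 (P8)
bar 1: v0=D3 v1=F3 (m3)
bar 2: v0=B2 v1=F4 (TT)
bar 3: v0=C3 v1=E3 (M3)
bar 4: v0=B2 v1=F3 (TT)
bar 5: v0=A2 v1=C3 (m3)
bar 6: v0=B2 v1=D3 (m3)
bar 7: v0=C3 v1=G3 (P5)
bar 8: v0=D3 v1=A3 (P5)
bar 9: v0=B2 v1=G3 (m6)
bar 10: v0=D3 v1=B3 (M6)
bar 11: v0=E3 v1=E4 (P8)
  R7 @ bar1.0: E4->F3 leap 11st
  R4 @ bar2.0: B2/F4 TT untreated
  R7 @ bar3.0: F4->E3 leap 13st
  R4 @ bar4.0: B2/F3 TT untreated
  R2 @ bar7.0: B2/D3 m3 -> C3/G3 P5 similar
  R1 @ bar8.0: C3/G3 P5 -> D3/A3 P5 similar
  R2 @ bar11.0: D3/B3 M6 -> E3/E4 P8 similar

No (7 violations)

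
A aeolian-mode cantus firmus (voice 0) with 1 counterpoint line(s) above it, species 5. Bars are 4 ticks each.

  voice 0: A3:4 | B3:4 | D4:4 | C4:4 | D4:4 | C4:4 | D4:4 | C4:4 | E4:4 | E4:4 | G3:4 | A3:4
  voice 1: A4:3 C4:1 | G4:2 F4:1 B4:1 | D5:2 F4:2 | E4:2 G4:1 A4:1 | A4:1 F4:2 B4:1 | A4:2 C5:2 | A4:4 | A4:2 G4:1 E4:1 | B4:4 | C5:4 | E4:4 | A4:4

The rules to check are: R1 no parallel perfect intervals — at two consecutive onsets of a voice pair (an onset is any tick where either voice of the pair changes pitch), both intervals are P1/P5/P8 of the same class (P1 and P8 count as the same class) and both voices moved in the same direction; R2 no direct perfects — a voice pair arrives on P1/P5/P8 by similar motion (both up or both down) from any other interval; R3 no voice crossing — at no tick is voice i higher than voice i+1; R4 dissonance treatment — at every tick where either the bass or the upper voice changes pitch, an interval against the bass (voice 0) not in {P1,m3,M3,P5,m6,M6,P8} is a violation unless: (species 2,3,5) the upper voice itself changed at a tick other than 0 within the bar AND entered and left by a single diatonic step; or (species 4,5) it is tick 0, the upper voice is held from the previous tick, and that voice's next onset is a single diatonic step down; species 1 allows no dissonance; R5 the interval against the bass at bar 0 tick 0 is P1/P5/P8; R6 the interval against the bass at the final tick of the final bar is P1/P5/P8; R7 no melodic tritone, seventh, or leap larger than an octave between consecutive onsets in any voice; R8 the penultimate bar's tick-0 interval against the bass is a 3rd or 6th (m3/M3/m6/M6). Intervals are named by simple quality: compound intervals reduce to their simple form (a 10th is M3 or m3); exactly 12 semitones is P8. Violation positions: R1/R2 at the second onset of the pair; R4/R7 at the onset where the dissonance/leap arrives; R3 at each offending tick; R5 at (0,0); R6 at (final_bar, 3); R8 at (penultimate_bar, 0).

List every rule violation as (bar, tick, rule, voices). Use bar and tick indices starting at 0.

(1, 2, R4, (0, 1))
(1, 3, R7, (1,))
(2, 0, R1, (0, 1))
(4, 3, R7, (1,))
(8, 0, R2, (0, 1))
(11, 0, R2, (0, 1))

bar 0: v0=A3 v1=A4 downbeat P8
bar 1: v0=B3 v1=G4 downbeat m6
bar 2: v0=D4 v1=D5 downbeat P8
bar 3: v0=C4 v1=E4 downbeat M3
bar 4: v0=D4 v1=A4 downbeat P5
bar 5: v0=C4 v1=A4 downbeat M6
bar 6: v0=D4 v1=A4 downbeat P5
bar 7: v0=C4 v1=A4 downbeat M6
bar 8: v0=E4 v1=B4 downbeat P5
bar 9: v0=E4 v1=C5 downbeat m6
bar 10: v0=G3 v1=E4 downbeat M6
bar 11: v0=A3 v1=A4 downbeat P8
  -> R4 @ bar 1 tick 2 v(0, 1): B3/F4 TT untreated
  -> R7 @ bar 1 tick 3 v(1,): F4->B4 leap 6st
  -> R1 @ bar 2 tick 0 v(0, 1): B3/B4 P8 -> D4/D5 P8 similar
  -> R7 @ bar 4 tick 3 v(1,): F4->B4 leap 6st
  -> R2 @ bar 8 tick 0 v(0, 1): C4/E4 M3 -> E4/B4 P5 similar
  -> R2 @ bar 11 tick 0 v(0, 1): G3/E4 M6 -> A3/A4 P8 similar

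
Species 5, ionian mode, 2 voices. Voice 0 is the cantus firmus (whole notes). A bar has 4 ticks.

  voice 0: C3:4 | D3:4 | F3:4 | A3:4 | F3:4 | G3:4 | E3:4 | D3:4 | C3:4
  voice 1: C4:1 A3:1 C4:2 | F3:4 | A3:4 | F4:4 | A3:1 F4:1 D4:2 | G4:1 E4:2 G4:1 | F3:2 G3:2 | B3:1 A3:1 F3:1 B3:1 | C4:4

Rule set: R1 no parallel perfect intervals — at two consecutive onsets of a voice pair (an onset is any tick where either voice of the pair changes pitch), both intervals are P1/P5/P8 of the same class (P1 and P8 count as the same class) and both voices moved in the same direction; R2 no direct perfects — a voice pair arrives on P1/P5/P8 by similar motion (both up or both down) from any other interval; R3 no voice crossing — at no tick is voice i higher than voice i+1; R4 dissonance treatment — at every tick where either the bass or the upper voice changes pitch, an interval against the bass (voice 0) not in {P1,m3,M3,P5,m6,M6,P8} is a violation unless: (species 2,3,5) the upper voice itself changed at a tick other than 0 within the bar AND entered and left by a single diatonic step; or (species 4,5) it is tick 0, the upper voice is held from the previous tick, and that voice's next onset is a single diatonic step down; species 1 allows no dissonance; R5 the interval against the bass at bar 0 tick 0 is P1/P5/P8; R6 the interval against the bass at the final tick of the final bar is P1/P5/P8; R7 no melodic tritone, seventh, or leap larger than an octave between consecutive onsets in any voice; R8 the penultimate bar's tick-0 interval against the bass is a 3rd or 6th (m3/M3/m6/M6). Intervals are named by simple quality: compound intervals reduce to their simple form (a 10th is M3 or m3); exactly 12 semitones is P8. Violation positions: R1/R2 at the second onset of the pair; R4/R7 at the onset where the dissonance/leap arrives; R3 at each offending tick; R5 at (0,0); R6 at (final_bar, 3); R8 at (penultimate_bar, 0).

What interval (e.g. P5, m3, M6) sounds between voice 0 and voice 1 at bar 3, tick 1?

voice 0=A3 voice 1=F4 -> m6

m6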